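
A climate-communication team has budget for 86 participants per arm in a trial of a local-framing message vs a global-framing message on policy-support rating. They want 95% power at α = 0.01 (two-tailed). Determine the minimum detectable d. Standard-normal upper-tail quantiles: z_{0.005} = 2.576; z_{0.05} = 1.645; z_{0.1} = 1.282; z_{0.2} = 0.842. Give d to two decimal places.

d_min ≈ 0.64

For two independent groups of n = 86 each: d_min = (z_{α/2} + z_β)·√(2/n).
z-sum = 2.576 + 1.645 = 4.221.
d_min = 4.221 × √(2/86) = 4.221 × 0.1525 = 0.644.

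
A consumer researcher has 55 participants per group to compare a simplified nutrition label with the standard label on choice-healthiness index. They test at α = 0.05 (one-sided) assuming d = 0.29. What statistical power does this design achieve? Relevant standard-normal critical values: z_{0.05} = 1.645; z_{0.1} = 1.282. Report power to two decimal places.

For two equal groups, power = Φ(d·√(n/2) − z_{α}).
d·√(n/2) = 0.29 × √(55/2) = 0.29 × 5.244 = 1.521.
z_β = 1.521 − 1.645 = -0.124.
Power = Φ(-0.124) = 0.451.

power ≈ 0.45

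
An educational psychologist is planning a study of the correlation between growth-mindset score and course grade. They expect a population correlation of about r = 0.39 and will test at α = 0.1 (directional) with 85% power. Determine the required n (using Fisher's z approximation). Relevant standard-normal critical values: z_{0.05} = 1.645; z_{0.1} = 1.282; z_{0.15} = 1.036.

Fisher's z: C = ½·ln((1+r)/(1−r)) = ½·ln(2.2787) = 0.4118.
n = ((z_{α} + z_β)/C)² + 3.
(1.282 + 1.036) / 0.4118 = 2.318 / 0.4118 = 5.629.
n = 5.629² + 3 = 31.69 + 3 = 34.7.
Round up.

n = 35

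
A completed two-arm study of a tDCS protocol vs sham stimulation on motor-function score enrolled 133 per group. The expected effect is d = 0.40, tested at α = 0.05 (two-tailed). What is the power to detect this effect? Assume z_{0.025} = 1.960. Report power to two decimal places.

For two equal groups, power = Φ(d·√(n/2) − z_{α/2}).
d·√(n/2) = 0.40 × √(133/2) = 0.40 × 8.155 = 3.262.
z_β = 3.262 − 1.960 = 1.302.
Power = Φ(1.302) = 0.904.

power ≈ 0.90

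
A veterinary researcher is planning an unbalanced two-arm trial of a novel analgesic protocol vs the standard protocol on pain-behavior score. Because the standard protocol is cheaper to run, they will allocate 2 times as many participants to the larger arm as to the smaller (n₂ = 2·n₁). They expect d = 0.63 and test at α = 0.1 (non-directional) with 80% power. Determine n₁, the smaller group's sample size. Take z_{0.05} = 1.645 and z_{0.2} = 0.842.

With allocation ratio k = n₂/n₁ = 2, Var(x̄₁−x̄₂) = σ²(1/n₁ + 1/(k·n₁)) = σ²·(k+1)/(k·n₁).
So n₁ = (1 + 1/k)·((z_{α/2} + z_β)/d)² = 1.500 × (2.487/0.63)².
n₁ = 1.500 × 15.58 = 23.4.
Round up: n₁ = 24, giving n₂ = 2 × 24 = 48.

n₁ = 24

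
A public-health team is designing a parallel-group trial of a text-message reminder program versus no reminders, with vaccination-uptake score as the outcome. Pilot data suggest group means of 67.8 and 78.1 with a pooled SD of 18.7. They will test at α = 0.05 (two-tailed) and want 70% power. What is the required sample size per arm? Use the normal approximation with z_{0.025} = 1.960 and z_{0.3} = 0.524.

Cohen's d = |M₁ − M₂| / SD_pooled = |67.8 − 78.1| / 18.7 = 10.3 / 18.7 = 0.551.
For two independent groups with equal n: n = 2·((z_{α/2} + z_β) / d)².
z_{α/2} + z_β = 1.960 + 0.524 = 2.484.
n = 2 × (2.484 / 0.551)² = 2 × 4.508² = 2 × 20.32 = 40.6.
Round up to the next whole participant.

n = 41 per group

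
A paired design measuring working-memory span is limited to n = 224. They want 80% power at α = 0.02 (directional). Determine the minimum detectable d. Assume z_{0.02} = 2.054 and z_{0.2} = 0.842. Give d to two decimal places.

For a single sample (or paired design) of n = 224: d_min = (z_{α} + z_β)/√n.
z-sum = 2.054 + 0.842 = 2.896.
d_min = 2.896 / √224 = 2.896 / 14.967 = 0.193.

d_min ≈ 0.19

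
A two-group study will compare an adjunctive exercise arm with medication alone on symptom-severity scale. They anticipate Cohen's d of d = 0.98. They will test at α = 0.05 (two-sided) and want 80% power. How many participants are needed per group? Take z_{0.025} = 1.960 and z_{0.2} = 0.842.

n = 17 per group

For two independent groups with equal n: n = 2·((z_{α/2} + z_β) / d)².
z_{α/2} + z_β = 1.960 + 0.842 = 2.802.
n = 2 × (2.802 / 0.98)² = 2 × 2.859² = 2 × 8.17 = 16.3.
Round up to the next whole participant.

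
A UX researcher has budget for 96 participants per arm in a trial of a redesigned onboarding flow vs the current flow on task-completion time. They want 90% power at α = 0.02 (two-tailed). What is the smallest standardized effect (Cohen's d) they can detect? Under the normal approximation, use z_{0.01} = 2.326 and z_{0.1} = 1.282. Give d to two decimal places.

For two independent groups of n = 96 each: d_min = (z_{α/2} + z_β)·√(2/n).
z-sum = 2.326 + 1.282 = 3.608.
d_min = 3.608 × √(2/96) = 3.608 × 0.1443 = 0.521.

d_min ≈ 0.52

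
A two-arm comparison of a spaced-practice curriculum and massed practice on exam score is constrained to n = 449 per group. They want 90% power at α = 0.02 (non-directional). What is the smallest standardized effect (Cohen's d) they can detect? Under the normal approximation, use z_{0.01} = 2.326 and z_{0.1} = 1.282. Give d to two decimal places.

d_min ≈ 0.24

For two independent groups of n = 449 each: d_min = (z_{α/2} + z_β)·√(2/n).
z-sum = 2.326 + 1.282 = 3.608.
d_min = 3.608 × √(2/449) = 3.608 × 0.0667 = 0.241.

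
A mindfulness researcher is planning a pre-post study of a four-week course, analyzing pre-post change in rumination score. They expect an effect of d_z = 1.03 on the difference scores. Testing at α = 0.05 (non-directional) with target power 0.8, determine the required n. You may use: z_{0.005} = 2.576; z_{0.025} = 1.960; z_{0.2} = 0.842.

For a paired (one-sample on differences) test: n = ((z_{α/2} + z_β) / d)².
z_{α/2} + z_β = 1.960 + 0.842 = 2.802.
n = (2.802 / 1.03)² = 2.720² = 7.40.
Round up.

n = 8 pairs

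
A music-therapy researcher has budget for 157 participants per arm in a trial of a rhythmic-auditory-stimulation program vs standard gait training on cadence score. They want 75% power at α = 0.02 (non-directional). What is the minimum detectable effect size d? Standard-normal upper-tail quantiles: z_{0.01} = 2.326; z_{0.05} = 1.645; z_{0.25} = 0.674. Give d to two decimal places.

d_min ≈ 0.34

For two independent groups of n = 157 each: d_min = (z_{α/2} + z_β)·√(2/n).
z-sum = 2.326 + 0.674 = 3.000.
d_min = 3.000 × √(2/157) = 3.000 × 0.1129 = 0.339.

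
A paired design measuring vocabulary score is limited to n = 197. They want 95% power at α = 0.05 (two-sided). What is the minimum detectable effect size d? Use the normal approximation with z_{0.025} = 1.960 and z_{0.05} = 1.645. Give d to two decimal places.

For a single sample (or paired design) of n = 197: d_min = (z_{α/2} + z_β)/√n.
z-sum = 1.960 + 1.645 = 3.605.
d_min = 3.605 / √197 = 3.605 / 14.036 = 0.257.

d_min ≈ 0.26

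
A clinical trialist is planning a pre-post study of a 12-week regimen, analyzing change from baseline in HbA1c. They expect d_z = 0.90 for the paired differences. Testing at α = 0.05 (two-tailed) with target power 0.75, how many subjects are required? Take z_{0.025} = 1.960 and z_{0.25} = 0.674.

n = 9 pairs

For a paired (one-sample on differences) test: n = ((z_{α/2} + z_β) / d)².
z_{α/2} + z_β = 1.960 + 0.674 = 2.634.
n = (2.634 / 0.90)² = 2.927² = 8.57.
Round up.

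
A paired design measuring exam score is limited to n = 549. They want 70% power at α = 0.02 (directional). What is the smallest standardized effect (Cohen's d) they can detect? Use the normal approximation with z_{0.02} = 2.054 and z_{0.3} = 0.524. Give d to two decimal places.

For a single sample (or paired design) of n = 549: d_min = (z_{α} + z_β)/√n.
z-sum = 2.054 + 0.524 = 2.578.
d_min = 2.578 / √549 = 2.578 / 23.431 = 0.110.

d_min ≈ 0.11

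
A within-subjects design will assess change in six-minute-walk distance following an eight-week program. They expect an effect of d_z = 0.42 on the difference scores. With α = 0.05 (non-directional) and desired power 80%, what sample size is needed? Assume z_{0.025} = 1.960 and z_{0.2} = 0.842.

For a paired (one-sample on differences) test: n = ((z_{α/2} + z_β) / d)².
z_{α/2} + z_β = 1.960 + 0.842 = 2.802.
n = (2.802 / 0.42)² = 6.671² = 44.51.
Round up.

n = 45 pairs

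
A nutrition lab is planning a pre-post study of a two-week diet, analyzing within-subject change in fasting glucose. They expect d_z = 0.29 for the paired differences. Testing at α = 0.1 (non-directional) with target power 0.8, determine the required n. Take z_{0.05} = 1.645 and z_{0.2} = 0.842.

n = 74 pairs

For a paired (one-sample on differences) test: n = ((z_{α/2} + z_β) / d)².
z_{α/2} + z_β = 1.645 + 0.842 = 2.487.
n = (2.487 / 0.29)² = 8.576² = 73.55.
Round up.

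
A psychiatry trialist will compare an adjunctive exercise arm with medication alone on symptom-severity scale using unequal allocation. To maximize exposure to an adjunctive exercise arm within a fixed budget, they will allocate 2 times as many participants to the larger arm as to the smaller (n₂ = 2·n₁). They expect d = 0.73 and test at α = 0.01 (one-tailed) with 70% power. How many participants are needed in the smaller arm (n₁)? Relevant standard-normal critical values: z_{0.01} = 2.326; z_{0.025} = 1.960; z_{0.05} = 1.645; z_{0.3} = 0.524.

With allocation ratio k = n₂/n₁ = 2, Var(x̄₁−x̄₂) = σ²(1/n₁ + 1/(k·n₁)) = σ²·(k+1)/(k·n₁).
So n₁ = (1 + 1/k)·((z_{α} + z_β)/d)² = 1.500 × (2.850/0.73)².
n₁ = 1.500 × 15.24 = 22.9.
Round up: n₁ = 23, giving n₂ = 2 × 23 = 46.

n₁ = 23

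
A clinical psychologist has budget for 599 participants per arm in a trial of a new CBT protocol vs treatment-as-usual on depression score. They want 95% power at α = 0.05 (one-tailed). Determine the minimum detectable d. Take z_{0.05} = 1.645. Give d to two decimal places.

For two independent groups of n = 599 each: d_min = (z_{α} + z_β)·√(2/n).
z-sum = 1.645 + 1.645 = 3.290.
d_min = 3.290 × √(2/599) = 3.290 × 0.0578 = 0.190.

d_min ≈ 0.19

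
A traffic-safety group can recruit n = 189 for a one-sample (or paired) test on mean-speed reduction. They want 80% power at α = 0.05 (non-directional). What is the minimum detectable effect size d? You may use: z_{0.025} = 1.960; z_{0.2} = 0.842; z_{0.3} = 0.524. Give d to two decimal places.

d_min ≈ 0.20

For a single sample (or paired design) of n = 189: d_min = (z_{α/2} + z_β)/√n.
z-sum = 1.960 + 0.842 = 2.802.
d_min = 2.802 / √189 = 2.802 / 13.748 = 0.204.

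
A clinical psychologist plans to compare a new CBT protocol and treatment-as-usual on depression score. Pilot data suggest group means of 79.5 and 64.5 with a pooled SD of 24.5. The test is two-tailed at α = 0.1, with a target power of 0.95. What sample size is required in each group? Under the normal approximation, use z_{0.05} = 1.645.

n = 58 per group

Cohen's d = |M₁ − M₂| / SD_pooled = |79.5 − 64.5| / 24.5 = 15.0 / 24.5 = 0.612.
For two independent groups with equal n: n = 2·((z_{α/2} + z_β) / d)².
z_{α/2} + z_β = 1.645 + 1.645 = 3.290.
n = 2 × (3.290 / 0.612)² = 2 × 5.376² = 2 × 28.90 = 57.8.
Round up to the next whole participant.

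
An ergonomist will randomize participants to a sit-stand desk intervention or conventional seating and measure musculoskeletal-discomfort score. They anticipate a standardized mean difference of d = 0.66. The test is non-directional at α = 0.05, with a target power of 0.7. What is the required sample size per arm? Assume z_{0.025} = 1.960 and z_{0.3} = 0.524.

n = 29 per group

For two independent groups with equal n: n = 2·((z_{α/2} + z_β) / d)².
z_{α/2} + z_β = 1.960 + 0.524 = 2.484.
n = 2 × (2.484 / 0.66)² = 2 × 3.764² = 2 × 14.16 = 28.3.
Round up to the next whole participant.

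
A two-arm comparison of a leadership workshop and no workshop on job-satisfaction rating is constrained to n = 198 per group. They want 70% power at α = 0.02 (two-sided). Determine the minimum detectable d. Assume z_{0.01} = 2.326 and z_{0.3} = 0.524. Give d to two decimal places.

For two independent groups of n = 198 each: d_min = (z_{α/2} + z_β)·√(2/n).
z-sum = 2.326 + 0.524 = 2.850.
d_min = 2.850 × √(2/198) = 2.850 × 0.1005 = 0.286.

d_min ≈ 0.29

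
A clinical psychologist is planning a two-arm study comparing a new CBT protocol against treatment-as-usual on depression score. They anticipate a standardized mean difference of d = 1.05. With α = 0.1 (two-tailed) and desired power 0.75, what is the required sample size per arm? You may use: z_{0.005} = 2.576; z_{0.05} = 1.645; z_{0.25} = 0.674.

n = 10 per group

For two independent groups with equal n: n = 2·((z_{α/2} + z_β) / d)².
z_{α/2} + z_β = 1.645 + 0.674 = 2.319.
n = 2 × (2.319 / 1.05)² = 2 × 2.209² = 2 × 4.88 = 9.8.
Round up to the next whole participant.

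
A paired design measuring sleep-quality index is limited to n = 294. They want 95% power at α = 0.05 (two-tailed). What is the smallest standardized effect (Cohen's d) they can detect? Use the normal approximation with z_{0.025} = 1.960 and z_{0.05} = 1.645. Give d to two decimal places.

d_min ≈ 0.21

For a single sample (or paired design) of n = 294: d_min = (z_{α/2} + z_β)/√n.
z-sum = 1.960 + 1.645 = 3.605.
d_min = 3.605 / √294 = 3.605 / 17.146 = 0.210.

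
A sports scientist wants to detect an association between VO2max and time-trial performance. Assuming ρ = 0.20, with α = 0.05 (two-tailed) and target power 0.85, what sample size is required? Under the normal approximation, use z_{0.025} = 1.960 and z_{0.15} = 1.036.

Fisher's z: C = ½·ln((1+r)/(1−r)) = ½·ln(1.5000) = 0.2027.
n = ((z_{α/2} + z_β)/C)² + 3.
(1.960 + 1.036) / 0.2027 = 2.996 / 0.2027 = 14.780.
n = 14.780² + 3 = 218.46 + 3 = 221.5.
Round up.

n = 222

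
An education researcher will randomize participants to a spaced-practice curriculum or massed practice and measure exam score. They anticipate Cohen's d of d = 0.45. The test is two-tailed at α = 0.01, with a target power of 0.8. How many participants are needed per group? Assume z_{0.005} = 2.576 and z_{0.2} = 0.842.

For two independent groups with equal n: n = 2·((z_{α/2} + z_β) / d)².
z_{α/2} + z_β = 2.576 + 0.842 = 3.418.
n = 2 × (3.418 / 0.45)² = 2 × 7.596² = 2 × 57.69 = 115.4.
Round up to the next whole participant.

n = 116 per group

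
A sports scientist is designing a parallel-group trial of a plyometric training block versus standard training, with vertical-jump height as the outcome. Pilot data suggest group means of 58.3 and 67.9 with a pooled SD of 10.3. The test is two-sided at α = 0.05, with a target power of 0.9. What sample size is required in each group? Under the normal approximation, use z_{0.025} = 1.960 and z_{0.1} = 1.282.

Cohen's d = |M₁ − M₂| / SD_pooled = |58.3 − 67.9| / 10.3 = 9.6 / 10.3 = 0.932.
For two independent groups with equal n: n = 2·((z_{α/2} + z_β) / d)².
z_{α/2} + z_β = 1.960 + 1.282 = 3.242.
n = 2 × (3.242 / 0.932)² = 2 × 3.479² = 2 × 12.10 = 24.2.
Round up to the next whole participant.

n = 25 per group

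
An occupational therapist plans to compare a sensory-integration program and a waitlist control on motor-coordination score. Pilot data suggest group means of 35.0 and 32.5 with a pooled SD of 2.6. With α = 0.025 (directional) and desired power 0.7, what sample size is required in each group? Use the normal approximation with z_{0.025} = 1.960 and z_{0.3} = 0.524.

Cohen's d = |M₁ − M₂| / SD_pooled = |35.0 − 32.5| / 2.6 = 2.5 / 2.6 = 0.962.
For two independent groups with equal n: n = 2·((z_{α} + z_β) / d)².
z_{α} + z_β = 1.960 + 0.524 = 2.484.
n = 2 × (2.484 / 0.962)² = 2 × 2.582² = 2 × 6.67 = 13.3.
Round up to the next whole participant.

n = 14 per group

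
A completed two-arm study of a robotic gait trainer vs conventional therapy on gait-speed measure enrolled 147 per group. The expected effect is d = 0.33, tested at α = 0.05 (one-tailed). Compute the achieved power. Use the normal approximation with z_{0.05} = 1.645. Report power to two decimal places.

power ≈ 0.88

For two equal groups, power = Φ(d·√(n/2) − z_{α}).
d·√(n/2) = 0.33 × √(147/2) = 0.33 × 8.573 = 2.829.
z_β = 2.829 − 1.645 = 1.184.
Power = Φ(1.184) = 0.882.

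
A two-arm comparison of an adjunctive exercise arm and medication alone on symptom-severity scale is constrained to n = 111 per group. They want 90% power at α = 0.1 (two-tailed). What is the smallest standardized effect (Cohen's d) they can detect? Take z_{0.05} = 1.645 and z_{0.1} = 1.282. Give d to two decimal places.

For two independent groups of n = 111 each: d_min = (z_{α/2} + z_β)·√(2/n).
z-sum = 1.645 + 1.282 = 2.927.
d_min = 2.927 × √(2/111) = 2.927 × 0.1342 = 0.393.

d_min ≈ 0.39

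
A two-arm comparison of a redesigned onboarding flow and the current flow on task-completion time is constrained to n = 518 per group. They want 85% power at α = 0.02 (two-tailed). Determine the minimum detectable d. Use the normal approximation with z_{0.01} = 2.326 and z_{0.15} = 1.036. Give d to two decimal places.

For two independent groups of n = 518 each: d_min = (z_{α/2} + z_β)·√(2/n).
z-sum = 2.326 + 1.036 = 3.362.
d_min = 3.362 × √(2/518) = 3.362 × 0.0621 = 0.209.

d_min ≈ 0.21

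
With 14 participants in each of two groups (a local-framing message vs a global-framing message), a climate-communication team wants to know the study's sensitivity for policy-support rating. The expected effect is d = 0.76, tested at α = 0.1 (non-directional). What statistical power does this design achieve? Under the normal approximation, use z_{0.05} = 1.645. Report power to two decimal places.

power ≈ 0.64

For two equal groups, power = Φ(d·√(n/2) − z_{α/2}).
d·√(n/2) = 0.76 × √(14/2) = 0.76 × 2.646 = 2.011.
z_β = 2.011 − 1.645 = 0.366.
Power = Φ(0.366) = 0.643.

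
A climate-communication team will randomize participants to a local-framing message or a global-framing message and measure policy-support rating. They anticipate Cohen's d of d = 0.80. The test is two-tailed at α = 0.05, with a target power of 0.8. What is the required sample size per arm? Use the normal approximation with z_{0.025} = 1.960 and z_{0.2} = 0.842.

For two independent groups with equal n: n = 2·((z_{α/2} + z_β) / d)².
z_{α/2} + z_β = 1.960 + 0.842 = 2.802.
n = 2 × (2.802 / 0.80)² = 2 × 3.502² = 2 × 12.27 = 24.5.
Round up to the next whole participant.

n = 25 per group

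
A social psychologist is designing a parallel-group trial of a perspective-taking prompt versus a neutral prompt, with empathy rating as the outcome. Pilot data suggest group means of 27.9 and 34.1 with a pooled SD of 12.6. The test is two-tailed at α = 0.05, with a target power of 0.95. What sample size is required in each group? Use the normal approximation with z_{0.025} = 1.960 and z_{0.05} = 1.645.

Cohen's d = |M₁ − M₂| / SD_pooled = |27.9 − 34.1| / 12.6 = 6.2 / 12.6 = 0.492.
For two independent groups with equal n: n = 2·((z_{α/2} + z_β) / d)².
z_{α/2} + z_β = 1.960 + 1.645 = 3.605.
n = 2 × (3.605 / 0.492)² = 2 × 7.327² = 2 × 53.69 = 107.4.
Round up to the next whole participant.

n = 108 per group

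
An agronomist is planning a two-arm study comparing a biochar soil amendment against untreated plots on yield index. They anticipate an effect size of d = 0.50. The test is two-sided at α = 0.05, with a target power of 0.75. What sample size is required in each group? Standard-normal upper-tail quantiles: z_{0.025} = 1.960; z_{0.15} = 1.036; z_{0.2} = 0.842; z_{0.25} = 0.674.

For two independent groups with equal n: n = 2·((z_{α/2} + z_β) / d)².
z_{α/2} + z_β = 1.960 + 0.674 = 2.634.
n = 2 × (2.634 / 0.50)² = 2 × 5.268² = 2 × 27.75 = 55.5.
Round up to the next whole participant.

n = 56 per group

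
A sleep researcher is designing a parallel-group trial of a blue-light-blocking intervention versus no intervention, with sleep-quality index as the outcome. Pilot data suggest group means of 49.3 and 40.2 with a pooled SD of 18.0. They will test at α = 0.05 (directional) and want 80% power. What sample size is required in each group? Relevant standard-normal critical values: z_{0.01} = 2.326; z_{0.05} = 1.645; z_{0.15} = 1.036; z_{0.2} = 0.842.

Cohen's d = |M₁ − M₂| / SD_pooled = |49.3 − 40.2| / 18.0 = 9.1 / 18.0 = 0.506.
For two independent groups with equal n: n = 2·((z_{α} + z_β) / d)².
z_{α} + z_β = 1.645 + 0.842 = 2.487.
n = 2 × (2.487 / 0.506)² = 2 × 4.915² = 2 × 24.16 = 48.3.
Round up to the next whole participant.

n = 49 per group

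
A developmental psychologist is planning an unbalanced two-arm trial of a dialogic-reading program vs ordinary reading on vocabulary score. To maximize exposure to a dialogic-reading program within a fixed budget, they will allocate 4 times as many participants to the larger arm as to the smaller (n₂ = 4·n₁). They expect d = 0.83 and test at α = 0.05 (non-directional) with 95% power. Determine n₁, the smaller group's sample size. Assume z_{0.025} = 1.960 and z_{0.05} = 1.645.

With allocation ratio k = n₂/n₁ = 4, Var(x̄₁−x̄₂) = σ²(1/n₁ + 1/(k·n₁)) = σ²·(k+1)/(k·n₁).
So n₁ = (1 + 1/k)·((z_{α/2} + z_β)/d)² = 1.250 × (3.605/0.83)².
n₁ = 1.250 × 18.86 = 23.6.
Round up: n₁ = 24, giving n₂ = 4 × 24 = 96.

n₁ = 24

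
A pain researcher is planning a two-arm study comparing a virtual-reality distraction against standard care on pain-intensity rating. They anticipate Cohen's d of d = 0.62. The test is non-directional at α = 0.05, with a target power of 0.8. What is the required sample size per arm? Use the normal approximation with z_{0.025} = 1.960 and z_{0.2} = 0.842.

For two independent groups with equal n: n = 2·((z_{α/2} + z_β) / d)².
z_{α/2} + z_β = 1.960 + 0.842 = 2.802.
n = 2 × (2.802 / 0.62)² = 2 × 4.519² = 2 × 20.42 = 40.8.
Round up to the next whole participant.

n = 41 per group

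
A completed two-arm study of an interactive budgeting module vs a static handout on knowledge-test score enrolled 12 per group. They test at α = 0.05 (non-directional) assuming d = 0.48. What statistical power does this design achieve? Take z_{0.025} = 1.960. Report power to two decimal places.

power ≈ 0.22

For two equal groups, power = Φ(d·√(n/2) − z_{α/2}).
d·√(n/2) = 0.48 × √(12/2) = 0.48 × 2.449 = 1.176.
z_β = 1.176 − 1.960 = -0.784.
Power = Φ(-0.784) = 0.216.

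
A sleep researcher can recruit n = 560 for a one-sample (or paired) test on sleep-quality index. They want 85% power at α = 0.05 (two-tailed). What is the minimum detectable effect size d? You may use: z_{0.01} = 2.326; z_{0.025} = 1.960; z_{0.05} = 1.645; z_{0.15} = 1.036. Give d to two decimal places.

d_min ≈ 0.13

For a single sample (or paired design) of n = 560: d_min = (z_{α/2} + z_β)/√n.
z-sum = 1.960 + 1.036 = 2.996.
d_min = 2.996 / √560 = 2.996 / 23.664 = 0.127.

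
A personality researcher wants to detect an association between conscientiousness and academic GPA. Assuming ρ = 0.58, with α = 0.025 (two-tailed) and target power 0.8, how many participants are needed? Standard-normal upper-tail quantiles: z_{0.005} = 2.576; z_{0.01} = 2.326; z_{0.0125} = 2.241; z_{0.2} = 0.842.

n = 25

Fisher's z: C = ½·ln((1+r)/(1−r)) = ½·ln(3.7619) = 0.6625.
n = ((z_{α/2} + z_β)/C)² + 3.
(2.241 + 0.842) / 0.6625 = 3.083 / 0.6625 = 4.654.
n = 4.654² + 3 = 21.66 + 3 = 24.7.
Round up.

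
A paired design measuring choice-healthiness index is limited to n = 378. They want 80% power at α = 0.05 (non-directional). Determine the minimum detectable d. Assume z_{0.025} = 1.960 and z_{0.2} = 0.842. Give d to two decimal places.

For a single sample (or paired design) of n = 378: d_min = (z_{α/2} + z_β)/√n.
z-sum = 1.960 + 0.842 = 2.802.
d_min = 2.802 / √378 = 2.802 / 19.442 = 0.144.

d_min ≈ 0.14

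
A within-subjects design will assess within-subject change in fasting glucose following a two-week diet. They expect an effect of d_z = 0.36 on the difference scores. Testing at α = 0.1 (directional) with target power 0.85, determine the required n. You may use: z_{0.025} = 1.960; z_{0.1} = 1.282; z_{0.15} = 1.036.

For a paired (one-sample on differences) test: n = ((z_{α} + z_β) / d)².
z_{α} + z_β = 1.282 + 1.036 = 2.318.
n = (2.318 / 0.36)² = 6.439² = 41.46.
Round up.

n = 42 pairs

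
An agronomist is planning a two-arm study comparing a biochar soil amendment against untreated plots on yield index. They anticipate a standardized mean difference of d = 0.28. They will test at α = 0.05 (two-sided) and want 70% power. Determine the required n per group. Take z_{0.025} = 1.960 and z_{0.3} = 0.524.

For two independent groups with equal n: n = 2·((z_{α/2} + z_β) / d)².
z_{α/2} + z_β = 1.960 + 0.524 = 2.484.
n = 2 × (2.484 / 0.28)² = 2 × 8.871² = 2 × 78.70 = 157.4.
Round up to the next whole participant.

n = 158 per group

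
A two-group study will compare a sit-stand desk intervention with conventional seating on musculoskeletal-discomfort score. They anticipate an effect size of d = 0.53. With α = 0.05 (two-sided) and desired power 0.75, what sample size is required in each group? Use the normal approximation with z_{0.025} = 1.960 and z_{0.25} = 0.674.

n = 50 per group

For two independent groups with equal n: n = 2·((z_{α/2} + z_β) / d)².
z_{α/2} + z_β = 1.960 + 0.674 = 2.634.
n = 2 × (2.634 / 0.53)² = 2 × 4.970² = 2 × 24.70 = 49.4.
Round up to the next whole participant.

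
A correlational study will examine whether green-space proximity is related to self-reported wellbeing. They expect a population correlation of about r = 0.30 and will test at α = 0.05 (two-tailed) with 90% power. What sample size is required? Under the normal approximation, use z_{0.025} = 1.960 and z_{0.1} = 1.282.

Fisher's z: C = ½·ln((1+r)/(1−r)) = ½·ln(1.8571) = 0.3095.
n = ((z_{α/2} + z_β)/C)² + 3.
(1.960 + 1.282) / 0.3095 = 3.242 / 0.3095 = 10.475.
n = 10.475² + 3 = 109.72 + 3 = 112.7.
Round up.

n = 113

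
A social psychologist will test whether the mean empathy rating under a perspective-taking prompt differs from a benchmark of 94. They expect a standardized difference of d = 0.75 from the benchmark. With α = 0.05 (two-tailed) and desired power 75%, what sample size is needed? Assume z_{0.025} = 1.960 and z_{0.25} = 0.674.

For a one-sample test: n = ((z_{α/2} + z_β) / d)².
z_{α/2} + z_β = 1.960 + 0.674 = 2.634.
n = (2.634 / 0.75)² = 3.512² = 12.33.
Round up.

n = 13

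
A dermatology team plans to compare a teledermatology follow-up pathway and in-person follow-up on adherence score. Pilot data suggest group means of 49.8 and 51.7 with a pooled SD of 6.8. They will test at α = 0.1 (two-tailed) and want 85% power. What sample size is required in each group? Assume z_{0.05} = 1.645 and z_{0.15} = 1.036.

n = 185 per group

Cohen's d = |M₁ − M₂| / SD_pooled = |49.8 − 51.7| / 6.8 = 1.9 / 6.8 = 0.279.
For two independent groups with equal n: n = 2·((z_{α/2} + z_β) / d)².
z_{α/2} + z_β = 1.645 + 1.036 = 2.681.
n = 2 × (2.681 / 0.279)² = 2 × 9.609² = 2 × 92.34 = 184.7.
Round up to the next whole participant.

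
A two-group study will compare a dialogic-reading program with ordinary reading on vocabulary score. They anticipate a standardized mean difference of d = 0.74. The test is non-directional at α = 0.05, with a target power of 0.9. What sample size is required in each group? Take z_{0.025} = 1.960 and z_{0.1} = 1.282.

n = 39 per group

For two independent groups with equal n: n = 2·((z_{α/2} + z_β) / d)².
z_{α/2} + z_β = 1.960 + 1.282 = 3.242.
n = 2 × (3.242 / 0.74)² = 2 × 4.381² = 2 × 19.19 = 38.4.
Round up to the next whole participant.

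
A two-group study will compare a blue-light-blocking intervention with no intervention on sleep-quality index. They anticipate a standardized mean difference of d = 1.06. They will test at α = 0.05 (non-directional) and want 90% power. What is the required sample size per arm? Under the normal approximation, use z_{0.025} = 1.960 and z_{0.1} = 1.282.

n = 19 per group

For two independent groups with equal n: n = 2·((z_{α/2} + z_β) / d)².
z_{α/2} + z_β = 1.960 + 1.282 = 3.242.
n = 2 × (3.242 / 1.06)² = 2 × 3.058² = 2 × 9.35 = 18.7.
Round up to the next whole participant.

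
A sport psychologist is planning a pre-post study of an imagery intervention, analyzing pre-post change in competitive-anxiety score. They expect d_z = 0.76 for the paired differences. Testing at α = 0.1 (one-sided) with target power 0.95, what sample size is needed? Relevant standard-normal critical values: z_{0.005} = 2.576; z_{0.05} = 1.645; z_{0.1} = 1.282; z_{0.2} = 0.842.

n = 15 pairs

For a paired (one-sample on differences) test: n = ((z_{α} + z_β) / d)².
z_{α} + z_β = 1.282 + 1.645 = 2.927.
n = (2.927 / 0.76)² = 3.851² = 14.83.
Round up.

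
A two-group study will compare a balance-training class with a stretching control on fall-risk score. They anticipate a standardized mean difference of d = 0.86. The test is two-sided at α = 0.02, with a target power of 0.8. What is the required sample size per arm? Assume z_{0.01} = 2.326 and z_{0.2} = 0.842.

n = 28 per group

For two independent groups with equal n: n = 2·((z_{α/2} + z_β) / d)².
z_{α/2} + z_β = 2.326 + 0.842 = 3.168.
n = 2 × (3.168 / 0.86)² = 2 × 3.684² = 2 × 13.57 = 27.1.
Round up to the next whole participant.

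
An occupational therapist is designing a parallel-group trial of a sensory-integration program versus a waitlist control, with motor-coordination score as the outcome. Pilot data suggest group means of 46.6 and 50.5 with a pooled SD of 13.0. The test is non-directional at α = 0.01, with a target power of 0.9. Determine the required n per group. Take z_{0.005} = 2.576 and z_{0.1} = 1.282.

n = 331 per group

Cohen's d = |M₁ − M₂| / SD_pooled = |46.6 − 50.5| / 13.0 = 3.9 / 13.0 = 0.300.
For two independent groups with equal n: n = 2·((z_{α/2} + z_β) / d)².
z_{α/2} + z_β = 2.576 + 1.282 = 3.858.
n = 2 × (3.858 / 0.300)² = 2 × 12.860² = 2 × 165.38 = 330.8.
Round up to the next whole participant.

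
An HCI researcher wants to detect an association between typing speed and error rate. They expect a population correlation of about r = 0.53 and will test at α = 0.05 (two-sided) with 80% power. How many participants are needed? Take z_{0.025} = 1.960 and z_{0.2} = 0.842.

n = 26

Fisher's z: C = ½·ln((1+r)/(1−r)) = ½·ln(3.2553) = 0.5901.
n = ((z_{α/2} + z_β)/C)² + 3.
(1.960 + 0.842) / 0.5901 = 2.802 / 0.5901 = 4.748.
n = 4.748² + 3 = 22.55 + 3 = 25.5.
Round up.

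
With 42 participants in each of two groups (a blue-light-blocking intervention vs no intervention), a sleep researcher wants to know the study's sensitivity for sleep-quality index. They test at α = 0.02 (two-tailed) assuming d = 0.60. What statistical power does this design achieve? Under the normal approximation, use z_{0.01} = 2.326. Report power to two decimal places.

power ≈ 0.66

For two equal groups, power = Φ(d·√(n/2) − z_{α/2}).
d·√(n/2) = 0.60 × √(42/2) = 0.60 × 4.583 = 2.750.
z_β = 2.750 − 2.326 = 0.424.
Power = Φ(0.424) = 0.664.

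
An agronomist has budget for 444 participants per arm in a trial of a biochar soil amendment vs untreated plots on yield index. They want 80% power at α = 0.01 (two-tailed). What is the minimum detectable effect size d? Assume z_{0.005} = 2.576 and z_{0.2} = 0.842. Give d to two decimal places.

d_min ≈ 0.23

For two independent groups of n = 444 each: d_min = (z_{α/2} + z_β)·√(2/n).
z-sum = 2.576 + 0.842 = 3.418.
d_min = 3.418 × √(2/444) = 3.418 × 0.0671 = 0.229.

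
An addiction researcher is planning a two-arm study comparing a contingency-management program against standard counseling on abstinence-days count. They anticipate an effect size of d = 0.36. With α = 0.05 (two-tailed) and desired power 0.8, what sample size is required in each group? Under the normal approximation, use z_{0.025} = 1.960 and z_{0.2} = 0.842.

For two independent groups with equal n: n = 2·((z_{α/2} + z_β) / d)².
z_{α/2} + z_β = 1.960 + 0.842 = 2.802.
n = 2 × (2.802 / 0.36)² = 2 × 7.783² = 2 × 60.58 = 121.2.
Round up to the next whole participant.

n = 122 per group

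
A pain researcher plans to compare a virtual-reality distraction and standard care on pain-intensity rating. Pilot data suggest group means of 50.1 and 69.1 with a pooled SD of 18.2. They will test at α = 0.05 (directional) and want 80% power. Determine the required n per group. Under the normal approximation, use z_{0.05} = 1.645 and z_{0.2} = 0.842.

n = 12 per group

Cohen's d = |M₁ − M₂| / SD_pooled = |50.1 − 69.1| / 18.2 = 19.0 / 18.2 = 1.044.
For two independent groups with equal n: n = 2·((z_{α} + z_β) / d)².
z_{α} + z_β = 1.645 + 0.842 = 2.487.
n = 2 × (2.487 / 1.044)² = 2 × 2.382² = 2 × 5.67 = 11.3.
Round up to the next whole participant.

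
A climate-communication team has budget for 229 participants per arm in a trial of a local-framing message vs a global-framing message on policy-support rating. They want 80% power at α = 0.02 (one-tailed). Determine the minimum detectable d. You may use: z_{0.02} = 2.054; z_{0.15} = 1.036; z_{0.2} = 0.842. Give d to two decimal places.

d_min ≈ 0.27

For two independent groups of n = 229 each: d_min = (z_{α} + z_β)·√(2/n).
z-sum = 2.054 + 0.842 = 2.896.
d_min = 2.896 × √(2/229) = 2.896 × 0.0935 = 0.271.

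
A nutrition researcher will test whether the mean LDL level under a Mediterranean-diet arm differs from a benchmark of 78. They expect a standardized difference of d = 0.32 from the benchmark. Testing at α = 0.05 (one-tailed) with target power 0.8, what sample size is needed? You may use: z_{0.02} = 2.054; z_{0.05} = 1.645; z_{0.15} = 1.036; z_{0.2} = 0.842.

n = 61

For a one-sample test: n = ((z_{α} + z_β) / d)².
z_{α} + z_β = 1.645 + 0.842 = 2.487.
n = (2.487 / 0.32)² = 7.772² = 60.40.
Round up.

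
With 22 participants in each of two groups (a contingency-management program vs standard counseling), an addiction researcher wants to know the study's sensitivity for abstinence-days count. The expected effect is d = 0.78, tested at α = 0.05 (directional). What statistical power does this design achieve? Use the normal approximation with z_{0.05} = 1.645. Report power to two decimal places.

power ≈ 0.83

For two equal groups, power = Φ(d·√(n/2) − z_{α}).
d·√(n/2) = 0.78 × √(22/2) = 0.78 × 3.317 = 2.587.
z_β = 2.587 − 1.645 = 0.942.
Power = Φ(0.942) = 0.827.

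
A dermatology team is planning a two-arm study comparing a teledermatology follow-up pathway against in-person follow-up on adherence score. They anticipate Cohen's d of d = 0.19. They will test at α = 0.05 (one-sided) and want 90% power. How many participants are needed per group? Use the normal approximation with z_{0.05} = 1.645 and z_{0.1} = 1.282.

For two independent groups with equal n: n = 2·((z_{α} + z_β) / d)².
z_{α} + z_β = 1.645 + 1.282 = 2.927.
n = 2 × (2.927 / 0.19)² = 2 × 15.405² = 2 × 237.32 = 474.6.
Round up to the next whole participant.

n = 475 per group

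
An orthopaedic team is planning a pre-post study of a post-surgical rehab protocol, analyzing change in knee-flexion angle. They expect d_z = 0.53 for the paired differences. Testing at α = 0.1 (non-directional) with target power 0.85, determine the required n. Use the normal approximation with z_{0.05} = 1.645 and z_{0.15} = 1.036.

For a paired (one-sample on differences) test: n = ((z_{α/2} + z_β) / d)².
z_{α/2} + z_β = 1.645 + 1.036 = 2.681.
n = (2.681 / 0.53)² = 5.058² = 25.59.
Round up.

n = 26 pairs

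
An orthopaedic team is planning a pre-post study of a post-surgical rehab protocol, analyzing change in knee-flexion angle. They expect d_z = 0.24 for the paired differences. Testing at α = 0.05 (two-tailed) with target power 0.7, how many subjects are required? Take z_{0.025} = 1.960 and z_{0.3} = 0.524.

n = 108 pairs

For a paired (one-sample on differences) test: n = ((z_{α/2} + z_β) / d)².
z_{α/2} + z_β = 1.960 + 0.524 = 2.484.
n = (2.484 / 0.24)² = 10.350² = 107.12.
Round up.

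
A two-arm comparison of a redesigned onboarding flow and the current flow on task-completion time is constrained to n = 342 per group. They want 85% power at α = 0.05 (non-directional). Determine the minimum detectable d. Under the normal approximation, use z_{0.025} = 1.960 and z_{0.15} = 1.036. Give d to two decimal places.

d_min ≈ 0.23

For two independent groups of n = 342 each: d_min = (z_{α/2} + z_β)·√(2/n).
z-sum = 1.960 + 1.036 = 2.996.
d_min = 2.996 × √(2/342) = 2.996 × 0.0765 = 0.229.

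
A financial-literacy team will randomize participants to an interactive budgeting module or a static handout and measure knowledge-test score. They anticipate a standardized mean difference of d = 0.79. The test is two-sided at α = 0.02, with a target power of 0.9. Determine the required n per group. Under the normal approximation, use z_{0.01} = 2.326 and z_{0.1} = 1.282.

n = 42 per group

For two independent groups with equal n: n = 2·((z_{α/2} + z_β) / d)².
z_{α/2} + z_β = 2.326 + 1.282 = 3.608.
n = 2 × (3.608 / 0.79)² = 2 × 4.567² = 2 × 20.86 = 41.7.
Round up to the next whole participant.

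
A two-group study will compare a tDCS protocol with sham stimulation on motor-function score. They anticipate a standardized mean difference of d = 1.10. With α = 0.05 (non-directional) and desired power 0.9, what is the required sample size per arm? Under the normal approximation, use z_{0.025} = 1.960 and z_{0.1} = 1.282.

For two independent groups with equal n: n = 2·((z_{α/2} + z_β) / d)².
z_{α/2} + z_β = 1.960 + 1.282 = 3.242.
n = 2 × (3.242 / 1.10)² = 2 × 2.947² = 2 × 8.69 = 17.4.
Round up to the next whole participant.

n = 18 per group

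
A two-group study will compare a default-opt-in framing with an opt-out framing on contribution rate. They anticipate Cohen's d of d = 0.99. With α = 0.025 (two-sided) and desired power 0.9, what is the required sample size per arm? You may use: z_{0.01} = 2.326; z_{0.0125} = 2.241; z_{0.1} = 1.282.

For two independent groups with equal n: n = 2·((z_{α/2} + z_β) / d)².
z_{α/2} + z_β = 2.241 + 1.282 = 3.523.
n = 2 × (3.523 / 0.99)² = 2 × 3.559² = 2 × 12.66 = 25.3.
Round up to the next whole participant.

n = 26 per group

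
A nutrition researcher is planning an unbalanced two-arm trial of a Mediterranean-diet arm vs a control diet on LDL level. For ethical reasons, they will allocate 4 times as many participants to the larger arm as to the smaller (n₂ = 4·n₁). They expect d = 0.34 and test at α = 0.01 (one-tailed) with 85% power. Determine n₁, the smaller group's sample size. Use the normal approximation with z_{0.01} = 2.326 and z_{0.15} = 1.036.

n₁ = 123

With allocation ratio k = n₂/n₁ = 4, Var(x̄₁−x̄₂) = σ²(1/n₁ + 1/(k·n₁)) = σ²·(k+1)/(k·n₁).
So n₁ = (1 + 1/k)·((z_{α} + z_β)/d)² = 1.250 × (3.362/0.34)².
n₁ = 1.250 × 97.78 = 122.2.
Round up: n₁ = 123, giving n₂ = 4 × 123 = 492.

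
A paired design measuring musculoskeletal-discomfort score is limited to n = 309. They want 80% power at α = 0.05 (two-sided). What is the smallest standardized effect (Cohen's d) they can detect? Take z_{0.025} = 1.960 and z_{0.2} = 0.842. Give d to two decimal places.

d_min ≈ 0.16

For a single sample (or paired design) of n = 309: d_min = (z_{α/2} + z_β)/√n.
z-sum = 1.960 + 0.842 = 2.802.
d_min = 2.802 / √309 = 2.802 / 17.578 = 0.159.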